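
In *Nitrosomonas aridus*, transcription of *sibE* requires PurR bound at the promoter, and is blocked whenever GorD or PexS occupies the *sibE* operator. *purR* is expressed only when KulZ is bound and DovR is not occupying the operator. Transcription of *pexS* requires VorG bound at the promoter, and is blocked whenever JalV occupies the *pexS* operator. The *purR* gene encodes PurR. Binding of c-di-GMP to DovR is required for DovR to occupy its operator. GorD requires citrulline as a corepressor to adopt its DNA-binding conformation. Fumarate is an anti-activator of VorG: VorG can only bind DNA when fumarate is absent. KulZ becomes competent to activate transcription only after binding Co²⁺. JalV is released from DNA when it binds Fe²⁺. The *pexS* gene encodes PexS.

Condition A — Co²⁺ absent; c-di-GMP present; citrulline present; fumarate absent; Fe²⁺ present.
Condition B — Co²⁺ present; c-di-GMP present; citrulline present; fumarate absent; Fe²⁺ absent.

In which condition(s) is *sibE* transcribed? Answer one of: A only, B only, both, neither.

Condition A:
Co²⁺ is absent, so KulZ is inactive.
c-di-GMP is present, so DovR is active.
With repressor DovR bound, *purR* is not transcribed.
So PurR is not produced.
Citrulline is present, so GorD is active.
Fumarate is absent, so VorG is active.
Fe²⁺ is present, so JalV is inactive.
No repressor is bound and VorG is active, so *pexS* is transcribed.
So PexS is produced and active.
With repressor GorD bound, *sibE* is not transcribed.
→ *sibE* is OFF in A.
Condition B:
Co²⁺ is present, so KulZ is active.
c-di-GMP is present, so DovR is active.
With repressor DovR bound, *purR* is not transcribed.
So PurR is not produced.
Citrulline is present, so GorD is active.
Fumarate is absent, so VorG is active.
Fe²⁺ is absent, so JalV is active.
With repressor JalV bound, *pexS* is not transcribed.
So PexS is not produced.
With repressor GorD bound, *sibE* is not transcribed.
→ *sibE* is OFF in B.

neither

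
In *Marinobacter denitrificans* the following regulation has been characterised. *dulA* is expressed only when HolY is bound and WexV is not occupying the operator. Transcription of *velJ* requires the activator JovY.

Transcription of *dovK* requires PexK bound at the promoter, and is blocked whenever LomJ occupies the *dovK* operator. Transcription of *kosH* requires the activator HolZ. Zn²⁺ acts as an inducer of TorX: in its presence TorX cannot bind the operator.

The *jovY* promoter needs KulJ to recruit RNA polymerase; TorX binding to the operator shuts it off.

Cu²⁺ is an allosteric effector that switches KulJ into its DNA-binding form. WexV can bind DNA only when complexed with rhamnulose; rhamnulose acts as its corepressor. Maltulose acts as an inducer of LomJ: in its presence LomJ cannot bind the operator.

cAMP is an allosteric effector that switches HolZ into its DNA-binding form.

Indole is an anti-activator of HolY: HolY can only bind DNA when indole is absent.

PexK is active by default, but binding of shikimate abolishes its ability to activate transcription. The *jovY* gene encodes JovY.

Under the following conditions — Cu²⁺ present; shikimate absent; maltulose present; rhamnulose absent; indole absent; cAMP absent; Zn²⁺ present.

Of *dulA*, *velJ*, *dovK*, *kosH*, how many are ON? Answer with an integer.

Indole is absent, so HolY is active.
Rhamnulose is absent, so WexV is inactive.
No repressor is bound and HolY is active, so *dulA* is transcribed.
→ *dulA* is ON.
Zn²⁺ is present, so TorX is inactive.
Cu²⁺ is present, so KulJ is active.
No repressor is bound and KulJ is active, so *jovY* is transcribed.
So JovY is produced and active.
No repressor is bound and JovY is active, so *velJ* is transcribed.
→ *velJ* is ON.
Shikimate is absent, so PexK is active.
Maltulose is present, so LomJ is inactive.
No repressor is bound and PexK is active, so *dovK* is transcribed.
→ *dovK* is ON.
cAMP is absent, so HolZ is inactive.
Required activator HolZ is absent, so *kosH* is not transcribed.
→ *kosH* is OFF.
3 of the 4 genes are transcribed.

3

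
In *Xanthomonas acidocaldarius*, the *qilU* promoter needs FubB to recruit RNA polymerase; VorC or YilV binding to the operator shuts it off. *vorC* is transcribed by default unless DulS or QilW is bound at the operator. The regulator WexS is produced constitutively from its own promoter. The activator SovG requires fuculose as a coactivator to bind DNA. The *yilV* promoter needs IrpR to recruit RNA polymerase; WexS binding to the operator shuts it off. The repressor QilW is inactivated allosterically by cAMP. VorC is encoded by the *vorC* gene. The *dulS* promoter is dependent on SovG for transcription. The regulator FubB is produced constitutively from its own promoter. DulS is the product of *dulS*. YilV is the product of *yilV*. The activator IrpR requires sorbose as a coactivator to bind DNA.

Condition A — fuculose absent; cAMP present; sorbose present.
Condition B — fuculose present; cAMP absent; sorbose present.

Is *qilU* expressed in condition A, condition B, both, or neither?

B only

Condition A:
Fuculose is absent, so SovG is inactive.
Required activator SovG is absent, so *dulS* is not transcribed.
So DulS is not produced.
cAMP is present, so QilW is inactive.
With no repressor bound, *vorC* is transcribed.
So VorC is produced and active.
Sorbose is present, so IrpR is active.
WexS is produced constitutively and is active.
With repressor WexS bound, *yilV* is not transcribed.
So YilV is not produced.
FubB is produced constitutively and is active.
With repressor VorC bound, *qilU* is not transcribed.
→ *qilU* is OFF in A.
Condition B:
Fuculose is present, so SovG is active.
No repressor is bound and SovG is active, so *dulS* is transcribed.
So DulS is produced and active.
cAMP is absent, so QilW is active.
With repressor DulS bound, *vorC* is not transcribed.
So VorC is not produced.
Sorbose is present, so IrpR is active.
WexS is produced constitutively and is active.
With repressor WexS bound, *yilV* is not transcribed.
So YilV is not produced.
FubB is produced constitutively and is active.
No repressor is bound and FubB is active, so *qilU* is transcribed.
→ *qilU* is ON in B.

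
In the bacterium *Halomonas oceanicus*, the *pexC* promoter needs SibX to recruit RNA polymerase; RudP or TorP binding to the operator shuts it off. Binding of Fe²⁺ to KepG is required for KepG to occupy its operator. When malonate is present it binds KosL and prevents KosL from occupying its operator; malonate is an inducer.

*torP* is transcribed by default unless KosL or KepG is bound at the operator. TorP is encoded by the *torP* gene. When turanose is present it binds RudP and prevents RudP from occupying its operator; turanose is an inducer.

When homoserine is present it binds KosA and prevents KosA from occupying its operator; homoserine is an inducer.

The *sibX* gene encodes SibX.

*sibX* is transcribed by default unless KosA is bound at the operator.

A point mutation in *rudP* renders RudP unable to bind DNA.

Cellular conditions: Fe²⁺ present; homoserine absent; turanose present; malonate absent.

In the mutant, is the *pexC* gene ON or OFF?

Homoserine is absent, so KosA is active.
With repressor KosA bound, *sibX* is not transcribed.
So SibX is not produced.
RudP is non-functional in this strain, so it has no effect.
Malonate is absent, so KosL is active.
Fe²⁺ is present, so KepG is active.
With repressor KosL bound, *torP* is not transcribed.
So TorP is not produced.
Required activator SibX is absent, so *pexC* is not transcribed.

OFF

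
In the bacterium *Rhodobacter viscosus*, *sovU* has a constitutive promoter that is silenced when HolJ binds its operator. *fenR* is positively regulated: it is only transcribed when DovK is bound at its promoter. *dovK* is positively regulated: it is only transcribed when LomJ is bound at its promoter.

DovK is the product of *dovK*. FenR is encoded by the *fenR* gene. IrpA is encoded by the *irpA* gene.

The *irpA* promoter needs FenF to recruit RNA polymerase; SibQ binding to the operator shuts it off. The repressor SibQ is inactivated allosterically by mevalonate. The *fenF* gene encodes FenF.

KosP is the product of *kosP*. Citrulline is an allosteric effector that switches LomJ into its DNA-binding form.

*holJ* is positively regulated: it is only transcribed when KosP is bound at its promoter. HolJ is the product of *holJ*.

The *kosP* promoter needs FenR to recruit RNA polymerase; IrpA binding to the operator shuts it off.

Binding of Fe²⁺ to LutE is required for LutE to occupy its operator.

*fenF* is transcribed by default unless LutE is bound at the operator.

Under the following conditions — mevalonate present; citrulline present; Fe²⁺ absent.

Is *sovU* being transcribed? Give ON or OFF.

ON

Fe²⁺ is absent, so LutE is inactive.
With no repressor bound, *fenF* is transcribed.
So FenF is produced and active.
Mevalonate is present, so SibQ is inactive.
No repressor is bound and FenF is active, so *irpA* is transcribed.
So IrpA is produced and active.
Citrulline is present, so LomJ is active.
No repressor is bound and LomJ is active, so *dovK* is transcribed.
So DovK is produced and active.
No repressor is bound and DovK is active, so *fenR* is transcribed.
So FenR is produced and active.
With repressor IrpA bound, *kosP* is not transcribed.
So KosP is not produced.
Required activator KosP is absent, so *holJ* is not transcribed.
So HolJ is not produced.
With no repressor bound, *sovU* is transcribed.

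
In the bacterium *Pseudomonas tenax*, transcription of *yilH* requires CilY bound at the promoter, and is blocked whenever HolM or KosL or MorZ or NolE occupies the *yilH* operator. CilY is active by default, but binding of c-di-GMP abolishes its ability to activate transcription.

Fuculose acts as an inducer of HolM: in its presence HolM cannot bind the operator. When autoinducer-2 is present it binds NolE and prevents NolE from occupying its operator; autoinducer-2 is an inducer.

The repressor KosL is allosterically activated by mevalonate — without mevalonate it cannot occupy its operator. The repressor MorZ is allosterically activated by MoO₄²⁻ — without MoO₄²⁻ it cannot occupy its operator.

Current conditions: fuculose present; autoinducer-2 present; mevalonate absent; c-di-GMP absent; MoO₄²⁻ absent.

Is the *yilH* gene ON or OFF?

c-di-GMP is absent, so CilY is active.
Fuculose is present, so HolM is inactive.
Mevalonate is absent, so KosL is inactive.
MoO₄²⁻ is absent, so MorZ is inactive.
Autoinducer-2 is present, so NolE is inactive.
No repressor is bound and CilY is active, so *yilH* is transcribed.

ON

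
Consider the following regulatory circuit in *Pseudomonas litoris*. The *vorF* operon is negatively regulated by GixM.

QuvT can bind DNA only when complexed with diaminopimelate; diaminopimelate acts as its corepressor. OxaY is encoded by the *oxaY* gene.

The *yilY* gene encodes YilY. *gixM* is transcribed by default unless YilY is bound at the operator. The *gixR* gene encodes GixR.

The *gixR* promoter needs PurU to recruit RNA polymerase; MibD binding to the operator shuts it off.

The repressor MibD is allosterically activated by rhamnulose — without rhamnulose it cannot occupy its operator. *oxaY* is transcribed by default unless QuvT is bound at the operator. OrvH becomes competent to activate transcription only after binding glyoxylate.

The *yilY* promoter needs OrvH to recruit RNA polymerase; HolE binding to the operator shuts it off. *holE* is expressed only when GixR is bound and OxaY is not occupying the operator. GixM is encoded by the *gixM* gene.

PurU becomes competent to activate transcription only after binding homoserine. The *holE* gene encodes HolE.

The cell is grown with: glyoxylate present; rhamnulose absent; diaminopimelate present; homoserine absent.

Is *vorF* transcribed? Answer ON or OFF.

ON

Rhamnulose is absent, so MibD is inactive.
Homoserine is absent, so PurU is inactive.
Required activator PurU is absent, so *gixR* is not transcribed.
So GixR is not produced.
Diaminopimelate is present, so QuvT is active.
With repressor QuvT bound, *oxaY* is not transcribed.
So OxaY is not produced.
Required activator GixR is absent, so *holE* is not transcribed.
So HolE is not produced.
Glyoxylate is present, so OrvH is active.
No repressor is bound and OrvH is active, so *yilY* is transcribed.
So YilY is produced and active.
With repressor YilY bound, *gixM* is not transcribed.
So GixM is not produced.
With no repressor bound, *vorF* is transcribed.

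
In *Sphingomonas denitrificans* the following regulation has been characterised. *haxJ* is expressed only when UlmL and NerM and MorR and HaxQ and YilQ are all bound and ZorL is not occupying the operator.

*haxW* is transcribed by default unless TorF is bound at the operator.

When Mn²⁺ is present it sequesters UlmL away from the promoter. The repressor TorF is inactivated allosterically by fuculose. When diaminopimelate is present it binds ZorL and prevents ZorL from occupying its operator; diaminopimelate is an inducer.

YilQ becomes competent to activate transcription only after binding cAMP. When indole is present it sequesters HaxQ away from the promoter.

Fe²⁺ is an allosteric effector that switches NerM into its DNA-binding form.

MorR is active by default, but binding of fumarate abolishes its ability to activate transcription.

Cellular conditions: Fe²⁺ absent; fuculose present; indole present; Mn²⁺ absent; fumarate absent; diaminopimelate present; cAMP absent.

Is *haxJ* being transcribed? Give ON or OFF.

Mn²⁺ is absent, so UlmL is active.
Fe²⁺ is absent, so NerM is inactive.
Fumarate is absent, so MorR is active.
Diaminopimelate is present, so ZorL is inactive.
Indole is present, so HaxQ is inactive.
cAMP is absent, so YilQ is inactive.
Required activator NerM is absent, so *haxJ* is not transcribed.

OFF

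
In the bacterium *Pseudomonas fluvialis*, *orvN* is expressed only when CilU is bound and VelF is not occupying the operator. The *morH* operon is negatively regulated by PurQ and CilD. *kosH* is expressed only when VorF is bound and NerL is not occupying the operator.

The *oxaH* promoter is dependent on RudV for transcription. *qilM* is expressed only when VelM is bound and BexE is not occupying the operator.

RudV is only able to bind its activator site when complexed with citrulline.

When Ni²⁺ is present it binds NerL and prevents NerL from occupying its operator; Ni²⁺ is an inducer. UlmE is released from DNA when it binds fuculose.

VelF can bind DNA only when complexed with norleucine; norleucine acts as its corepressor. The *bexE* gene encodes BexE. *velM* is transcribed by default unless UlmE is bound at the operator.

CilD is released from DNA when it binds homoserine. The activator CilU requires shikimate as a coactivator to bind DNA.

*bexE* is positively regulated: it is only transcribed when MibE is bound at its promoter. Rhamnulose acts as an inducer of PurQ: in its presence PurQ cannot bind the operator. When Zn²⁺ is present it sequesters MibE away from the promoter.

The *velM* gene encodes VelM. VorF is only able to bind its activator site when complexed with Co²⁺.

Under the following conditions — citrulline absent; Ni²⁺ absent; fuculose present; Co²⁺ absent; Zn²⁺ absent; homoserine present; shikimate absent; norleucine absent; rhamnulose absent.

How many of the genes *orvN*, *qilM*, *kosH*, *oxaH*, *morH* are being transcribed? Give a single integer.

0

Shikimate is absent, so CilU is inactive.
Norleucine is absent, so VelF is inactive.
Required activator CilU is absent, so *orvN* is not transcribed.
→ *orvN* is OFF.
Fuculose is present, so UlmE is inactive.
With no repressor bound, *velM* is transcribed.
So VelM is produced and active.
Zn²⁺ is absent, so MibE is active.
No repressor is bound and MibE is active, so *bexE* is transcribed.
So BexE is produced and active.
With repressor BexE bound, *qilM* is not transcribed.
→ *qilM* is OFF.
Ni²⁺ is absent, so NerL is active.
Co²⁺ is absent, so VorF is inactive.
With repressor NerL bound, *kosH* is not transcribed.
→ *kosH* is OFF.
Citrulline is absent, so RudV is inactive.
Required activator RudV is absent, so *oxaH* is not transcribed.
→ *oxaH* is OFF.
Rhamnulose is absent, so PurQ is active.
Homoserine is present, so CilD is inactive.
With repressor PurQ bound, *morH* is not transcribed.
→ *morH* is OFF.
0 of the 5 genes are transcribed.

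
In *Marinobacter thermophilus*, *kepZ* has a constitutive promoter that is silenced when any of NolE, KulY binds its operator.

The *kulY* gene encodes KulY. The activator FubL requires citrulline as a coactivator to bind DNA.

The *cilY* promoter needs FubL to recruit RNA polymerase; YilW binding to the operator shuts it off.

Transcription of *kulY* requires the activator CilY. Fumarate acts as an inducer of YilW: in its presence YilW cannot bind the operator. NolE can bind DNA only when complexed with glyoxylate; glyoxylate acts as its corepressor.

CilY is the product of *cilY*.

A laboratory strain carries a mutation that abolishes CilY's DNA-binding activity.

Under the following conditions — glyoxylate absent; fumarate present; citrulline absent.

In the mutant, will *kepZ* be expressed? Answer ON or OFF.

Glyoxylate is absent, so NolE is inactive.
CilY is non-functional in this strain, so it has no effect.
Required activator CilY is absent, so *kulY* is not transcribed.
So KulY is not produced.
With no repressor bound, *kepZ* is transcribed.

ON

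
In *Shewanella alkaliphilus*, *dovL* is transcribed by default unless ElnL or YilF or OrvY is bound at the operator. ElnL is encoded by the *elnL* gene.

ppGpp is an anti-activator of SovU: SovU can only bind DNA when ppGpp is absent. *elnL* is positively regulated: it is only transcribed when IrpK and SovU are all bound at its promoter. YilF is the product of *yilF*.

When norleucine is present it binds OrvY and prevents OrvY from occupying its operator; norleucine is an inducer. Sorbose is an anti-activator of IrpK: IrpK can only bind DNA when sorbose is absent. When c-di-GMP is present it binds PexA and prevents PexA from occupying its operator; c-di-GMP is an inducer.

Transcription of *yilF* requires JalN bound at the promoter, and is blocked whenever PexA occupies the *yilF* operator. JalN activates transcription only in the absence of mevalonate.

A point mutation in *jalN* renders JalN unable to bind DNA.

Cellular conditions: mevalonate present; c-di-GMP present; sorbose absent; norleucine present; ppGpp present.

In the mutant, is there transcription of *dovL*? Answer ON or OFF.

Sorbose is absent, so IrpK is active.
ppGpp is present, so SovU is inactive.
Required activator SovU is absent, so *elnL* is not transcribed.
So ElnL is not produced.
c-di-GMP is present, so PexA is inactive.
JalN is non-functional in this strain, so it has no effect.
Required activator JalN is absent, so *yilF* is not transcribed.
So YilF is not produced.
Norleucine is present, so OrvY is inactive.
With no repressor bound, *dovL* is transcribed.

ON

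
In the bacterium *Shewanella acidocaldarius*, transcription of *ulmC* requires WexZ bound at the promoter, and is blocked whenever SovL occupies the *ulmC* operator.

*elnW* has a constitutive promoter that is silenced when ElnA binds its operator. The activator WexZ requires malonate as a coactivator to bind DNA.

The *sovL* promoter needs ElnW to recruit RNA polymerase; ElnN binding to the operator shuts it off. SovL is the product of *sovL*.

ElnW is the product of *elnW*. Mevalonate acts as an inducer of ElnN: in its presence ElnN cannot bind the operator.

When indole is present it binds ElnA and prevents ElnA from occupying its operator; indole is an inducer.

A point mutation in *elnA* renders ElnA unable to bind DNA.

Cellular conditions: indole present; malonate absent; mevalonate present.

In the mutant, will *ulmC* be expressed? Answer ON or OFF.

Malonate is absent, so WexZ is inactive.
ElnA is non-functional in this strain, so it has no effect.
With no repressor bound, *elnW* is transcribed.
So ElnW is produced and active.
Mevalonate is present, so ElnN is inactive.
No repressor is bound and ElnW is active, so *sovL* is transcribed.
So SovL is produced and active.
With repressor SovL bound, *ulmC* is not transcribed.

OFF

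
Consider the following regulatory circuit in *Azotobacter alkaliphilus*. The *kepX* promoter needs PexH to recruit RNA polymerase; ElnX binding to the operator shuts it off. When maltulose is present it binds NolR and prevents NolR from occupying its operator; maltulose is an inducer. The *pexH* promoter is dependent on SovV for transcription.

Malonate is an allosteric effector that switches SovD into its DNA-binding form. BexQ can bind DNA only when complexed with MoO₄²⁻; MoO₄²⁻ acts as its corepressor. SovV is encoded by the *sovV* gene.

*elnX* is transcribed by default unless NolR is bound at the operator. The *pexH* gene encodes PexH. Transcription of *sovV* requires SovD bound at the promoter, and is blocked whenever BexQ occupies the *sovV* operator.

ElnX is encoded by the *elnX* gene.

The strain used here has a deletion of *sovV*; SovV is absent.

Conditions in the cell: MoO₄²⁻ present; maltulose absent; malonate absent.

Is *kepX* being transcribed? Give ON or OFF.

OFF

Maltulose is absent, so NolR is active.
With repressor NolR bound, *elnX* is not transcribed.
So ElnX is not produced.
SovV is non-functional in this strain, so it has no effect.
Required activator SovV is absent, so *pexH* is not transcribed.
So PexH is not produced.
Required activator PexH is absent, so *kepX* is not transcribed.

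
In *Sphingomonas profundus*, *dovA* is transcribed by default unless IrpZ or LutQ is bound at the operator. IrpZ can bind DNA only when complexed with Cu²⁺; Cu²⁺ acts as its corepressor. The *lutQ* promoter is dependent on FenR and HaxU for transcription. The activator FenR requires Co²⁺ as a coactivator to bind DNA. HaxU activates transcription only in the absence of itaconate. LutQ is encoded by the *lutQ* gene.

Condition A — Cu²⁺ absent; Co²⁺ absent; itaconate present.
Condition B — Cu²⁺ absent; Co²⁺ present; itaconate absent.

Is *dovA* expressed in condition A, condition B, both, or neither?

Condition A:
Cu²⁺ is absent, so IrpZ is inactive.
Co²⁺ is absent, so FenR is inactive.
Itaconate is present, so HaxU is inactive.
Required activator FenR is absent, so *lutQ* is not transcribed.
So LutQ is not produced.
With no repressor bound, *dovA* is transcribed.
→ *dovA* is ON in A.
Condition B:
Cu²⁺ is absent, so IrpZ is inactive.
Co²⁺ is present, so FenR is active.
Itaconate is absent, so HaxU is active.
No repressor is bound and FenR and HaxU are active, so *lutQ* is transcribed.
So LutQ is produced and active.
With repressor LutQ bound, *dovA* is not transcribed.
→ *dovA* is OFF in B.

A only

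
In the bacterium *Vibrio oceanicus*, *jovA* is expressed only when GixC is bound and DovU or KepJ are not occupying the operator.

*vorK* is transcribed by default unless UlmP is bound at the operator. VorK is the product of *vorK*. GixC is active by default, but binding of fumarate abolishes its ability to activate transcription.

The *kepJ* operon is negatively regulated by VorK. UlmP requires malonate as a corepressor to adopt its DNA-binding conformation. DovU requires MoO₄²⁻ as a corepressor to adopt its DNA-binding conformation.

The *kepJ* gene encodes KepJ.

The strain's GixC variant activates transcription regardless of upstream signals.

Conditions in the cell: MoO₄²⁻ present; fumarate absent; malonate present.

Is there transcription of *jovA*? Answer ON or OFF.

OFF

MoO₄²⁻ is present, so DovU is active.
GixC is constitutively active in this strain.
Malonate is present, so UlmP is active.
With repressor UlmP bound, *vorK* is not transcribed.
So VorK is not produced.
With no repressor bound, *kepJ* is transcribed.
So KepJ is produced and active.
With repressor DovU bound, *jovA* is not transcribed.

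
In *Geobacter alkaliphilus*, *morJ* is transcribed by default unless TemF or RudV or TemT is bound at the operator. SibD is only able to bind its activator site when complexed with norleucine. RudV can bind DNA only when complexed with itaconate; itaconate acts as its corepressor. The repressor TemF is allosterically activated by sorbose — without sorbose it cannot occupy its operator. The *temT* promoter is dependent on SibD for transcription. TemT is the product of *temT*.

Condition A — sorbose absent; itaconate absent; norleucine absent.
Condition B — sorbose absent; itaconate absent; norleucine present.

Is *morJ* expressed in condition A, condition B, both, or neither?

Condition A:
Sorbose is absent, so TemF is inactive.
Itaconate is absent, so RudV is inactive.
Norleucine is absent, so SibD is inactive.
Required activator SibD is absent, so *temT* is not transcribed.
So TemT is not produced.
With no repressor bound, *morJ* is transcribed.
→ *morJ* is ON in A.
Condition B:
Sorbose is absent, so TemF is inactive.
Itaconate is absent, so RudV is inactive.
Norleucine is present, so SibD is active.
No repressor is bound and SibD is active, so *temT* is transcribed.
So TemT is produced and active.
With repressor TemT bound, *morJ* is not transcribed.
→ *morJ* is OFF in B.

A only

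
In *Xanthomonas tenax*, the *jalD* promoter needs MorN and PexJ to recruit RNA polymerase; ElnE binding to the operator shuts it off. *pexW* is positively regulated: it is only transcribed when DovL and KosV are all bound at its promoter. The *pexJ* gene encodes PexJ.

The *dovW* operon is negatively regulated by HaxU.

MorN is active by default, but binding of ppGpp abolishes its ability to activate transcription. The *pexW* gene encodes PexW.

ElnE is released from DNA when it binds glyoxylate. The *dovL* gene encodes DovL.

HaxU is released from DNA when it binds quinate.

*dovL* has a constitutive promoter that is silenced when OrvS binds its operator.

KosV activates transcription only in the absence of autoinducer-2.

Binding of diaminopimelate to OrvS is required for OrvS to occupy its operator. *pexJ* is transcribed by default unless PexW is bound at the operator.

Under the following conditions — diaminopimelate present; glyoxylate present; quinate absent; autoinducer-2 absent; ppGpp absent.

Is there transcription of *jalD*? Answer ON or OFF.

ON

Glyoxylate is present, so ElnE is inactive.
ppGpp is absent, so MorN is active.
Diaminopimelate is present, so OrvS is active.
With repressor OrvS bound, *dovL* is not transcribed.
So DovL is not produced.
Autoinducer-2 is absent, so KosV is active.
Required activator DovL is absent, so *pexW* is not transcribed.
So PexW is not produced.
With no repressor bound, *pexJ* is transcribed.
So PexJ is produced and active.
No repressor is bound and MorN and PexJ are active, so *jalD* is transcribed.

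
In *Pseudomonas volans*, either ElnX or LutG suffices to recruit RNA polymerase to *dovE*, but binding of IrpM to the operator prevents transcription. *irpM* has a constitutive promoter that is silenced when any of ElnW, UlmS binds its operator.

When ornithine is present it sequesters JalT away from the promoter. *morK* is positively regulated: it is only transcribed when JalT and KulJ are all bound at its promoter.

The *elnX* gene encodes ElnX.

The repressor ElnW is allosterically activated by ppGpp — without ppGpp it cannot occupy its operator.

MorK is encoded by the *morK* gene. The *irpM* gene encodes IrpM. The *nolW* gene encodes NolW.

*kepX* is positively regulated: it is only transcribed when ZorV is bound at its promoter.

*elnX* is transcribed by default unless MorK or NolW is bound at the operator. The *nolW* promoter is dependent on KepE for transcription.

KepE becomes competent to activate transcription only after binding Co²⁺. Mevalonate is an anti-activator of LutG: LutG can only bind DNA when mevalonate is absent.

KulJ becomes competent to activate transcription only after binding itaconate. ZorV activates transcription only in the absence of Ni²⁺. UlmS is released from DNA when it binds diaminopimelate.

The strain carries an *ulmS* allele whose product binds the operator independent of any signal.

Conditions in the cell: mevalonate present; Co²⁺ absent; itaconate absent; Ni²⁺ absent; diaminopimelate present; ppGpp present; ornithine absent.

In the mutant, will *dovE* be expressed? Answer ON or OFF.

Ornithine is absent, so JalT is active.
Itaconate is absent, so KulJ is inactive.
Required activator KulJ is absent, so *morK* is not transcribed.
So MorK is not produced.
Co²⁺ is absent, so KepE is inactive.
Required activator KepE is absent, so *nolW* is not transcribed.
So NolW is not produced.
With no repressor bound, *elnX* is transcribed.
So ElnX is produced and active.
ppGpp is present, so ElnW is active.
UlmS is constitutively active in this strain.
With repressor ElnW bound, *irpM* is not transcribed.
So IrpM is not produced.
Mevalonate is present, so LutG is inactive.
Activator ElnX is present, so *dovE* is transcribed.

ON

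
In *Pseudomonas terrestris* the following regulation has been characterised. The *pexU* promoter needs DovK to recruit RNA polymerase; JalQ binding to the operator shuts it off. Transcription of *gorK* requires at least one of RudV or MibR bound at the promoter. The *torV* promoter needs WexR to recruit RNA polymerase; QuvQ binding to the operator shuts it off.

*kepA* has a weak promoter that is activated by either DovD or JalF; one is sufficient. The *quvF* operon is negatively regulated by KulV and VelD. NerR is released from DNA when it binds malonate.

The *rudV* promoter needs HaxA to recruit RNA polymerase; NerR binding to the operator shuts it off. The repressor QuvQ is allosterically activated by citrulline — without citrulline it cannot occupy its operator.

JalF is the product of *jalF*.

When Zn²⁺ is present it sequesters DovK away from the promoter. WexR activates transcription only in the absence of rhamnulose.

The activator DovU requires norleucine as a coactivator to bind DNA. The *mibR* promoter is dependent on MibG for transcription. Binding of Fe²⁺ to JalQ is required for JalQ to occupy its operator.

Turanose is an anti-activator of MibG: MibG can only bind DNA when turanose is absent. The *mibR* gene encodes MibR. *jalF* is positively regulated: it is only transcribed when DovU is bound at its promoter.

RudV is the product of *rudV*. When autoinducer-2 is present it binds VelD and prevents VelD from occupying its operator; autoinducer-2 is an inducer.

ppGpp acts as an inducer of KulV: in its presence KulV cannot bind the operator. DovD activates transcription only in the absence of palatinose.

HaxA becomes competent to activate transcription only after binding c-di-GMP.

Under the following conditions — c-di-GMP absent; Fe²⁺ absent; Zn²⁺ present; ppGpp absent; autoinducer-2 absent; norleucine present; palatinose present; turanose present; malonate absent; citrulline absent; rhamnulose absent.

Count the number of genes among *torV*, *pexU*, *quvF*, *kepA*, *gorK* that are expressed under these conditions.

2

Rhamnulose is absent, so WexR is active.
Citrulline is absent, so QuvQ is inactive.
No repressor is bound and WexR is active, so *torV* is transcribed.
→ *torV* is ON.
Zn²⁺ is present, so DovK is inactive.
Fe²⁺ is absent, so JalQ is inactive.
Required activator DovK is absent, so *pexU* is not transcribed.
→ *pexU* is OFF.
ppGpp is absent, so KulV is active.
Autoinducer-2 is absent, so VelD is active.
With repressor KulV bound, *quvF* is not transcribed.
→ *quvF* is OFF.
Palatinose is present, so DovD is inactive.
Norleucine is present, so DovU is active.
No repressor is bound and DovU is active, so *jalF* is transcribed.
So JalF is produced and active.
Activator JalF is present, so *kepA* is transcribed.
→ *kepA* is ON.
Malonate is absent, so NerR is active.
c-di-GMP is absent, so HaxA is inactive.
With repressor NerR bound, *rudV* is not transcribed.
So RudV is not produced.
Turanose is present, so MibG is inactive.
Required activator MibG is absent, so *mibR* is not transcribed.
So MibR is not produced.
No activator is available at the *gorK* promoter, so *gorK* is not transcribed.
→ *gorK* is OFF.
2 of the 5 genes are transcribed.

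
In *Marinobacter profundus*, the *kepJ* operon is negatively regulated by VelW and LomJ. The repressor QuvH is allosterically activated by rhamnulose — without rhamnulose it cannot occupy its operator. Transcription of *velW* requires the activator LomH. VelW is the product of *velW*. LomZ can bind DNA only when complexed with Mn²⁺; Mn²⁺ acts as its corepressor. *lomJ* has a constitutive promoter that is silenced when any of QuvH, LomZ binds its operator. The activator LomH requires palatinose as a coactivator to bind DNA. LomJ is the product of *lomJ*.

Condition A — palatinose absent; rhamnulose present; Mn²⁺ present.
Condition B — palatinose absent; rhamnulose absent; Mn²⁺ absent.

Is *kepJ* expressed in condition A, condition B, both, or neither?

A only

Condition A:
Palatinose is absent, so LomH is inactive.
Required activator LomH is absent, so *velW* is not transcribed.
So VelW is not produced.
Rhamnulose is present, so QuvH is active.
Mn²⁺ is present, so LomZ is active.
With repressor QuvH bound, *lomJ* is not transcribed.
So LomJ is not produced.
With no repressor bound, *kepJ* is transcribed.
→ *kepJ* is ON in A.
Condition B:
Palatinose is absent, so LomH is inactive.
Required activator LomH is absent, so *velW* is not transcribed.
So VelW is not produced.
Rhamnulose is absent, so QuvH is inactive.
Mn²⁺ is absent, so LomZ is inactive.
With no repressor bound, *lomJ* is transcribed.
So LomJ is produced and active.
With repressor LomJ bound, *kepJ* is not transcribed.
→ *kepJ* is OFF in B.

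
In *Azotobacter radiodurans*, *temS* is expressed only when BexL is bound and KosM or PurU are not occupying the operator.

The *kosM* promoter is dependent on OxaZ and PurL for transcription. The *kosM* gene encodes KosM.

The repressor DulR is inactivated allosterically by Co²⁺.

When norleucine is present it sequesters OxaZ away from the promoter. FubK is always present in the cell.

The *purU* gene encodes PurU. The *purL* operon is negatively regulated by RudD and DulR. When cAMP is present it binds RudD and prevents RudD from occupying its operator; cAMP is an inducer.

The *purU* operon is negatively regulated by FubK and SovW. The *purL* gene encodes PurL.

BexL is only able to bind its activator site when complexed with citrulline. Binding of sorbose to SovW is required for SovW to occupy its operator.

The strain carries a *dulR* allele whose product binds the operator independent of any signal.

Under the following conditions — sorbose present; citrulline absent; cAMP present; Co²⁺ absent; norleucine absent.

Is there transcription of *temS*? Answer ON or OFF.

OFF

Norleucine is absent, so OxaZ is active.
cAMP is present, so RudD is inactive.
DulR is constitutively active in this strain.
With repressor DulR bound, *purL* is not transcribed.
So PurL is not produced.
Required activator PurL is absent, so *kosM* is not transcribed.
So KosM is not produced.
FubK is produced constitutively and is active.
Sorbose is present, so SovW is active.
With repressor FubK bound, *purU* is not transcribed.
So PurU is not produced.
Citrulline is absent, so BexL is inactive.
Required activator BexL is absent, so *temS* is not transcribed.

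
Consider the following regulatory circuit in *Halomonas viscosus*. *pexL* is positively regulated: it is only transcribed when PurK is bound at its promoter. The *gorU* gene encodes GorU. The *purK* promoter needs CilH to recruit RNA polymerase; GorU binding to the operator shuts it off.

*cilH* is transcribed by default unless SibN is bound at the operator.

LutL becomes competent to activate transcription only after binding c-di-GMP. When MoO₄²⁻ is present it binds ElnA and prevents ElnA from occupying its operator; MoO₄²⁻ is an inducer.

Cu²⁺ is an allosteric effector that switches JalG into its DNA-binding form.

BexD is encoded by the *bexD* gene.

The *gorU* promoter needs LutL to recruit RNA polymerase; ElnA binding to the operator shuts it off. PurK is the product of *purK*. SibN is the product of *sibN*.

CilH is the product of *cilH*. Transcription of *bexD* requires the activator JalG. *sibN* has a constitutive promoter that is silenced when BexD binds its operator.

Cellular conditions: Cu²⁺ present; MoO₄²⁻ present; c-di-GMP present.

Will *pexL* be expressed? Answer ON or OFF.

OFF

Cu²⁺ is present, so JalG is active.
No repressor is bound and JalG is active, so *bexD* is transcribed.
So BexD is produced and active.
With repressor BexD bound, *sibN* is not transcribed.
So SibN is not produced.
With no repressor bound, *cilH* is transcribed.
So CilH is produced and active.
MoO₄²⁻ is present, so ElnA is inactive.
c-di-GMP is present, so LutL is active.
No repressor is bound and LutL is active, so *gorU* is transcribed.
So GorU is produced and active.
With repressor GorU bound, *purK* is not transcribed.
So PurK is not produced.
Required activator PurK is absent, so *pexL* is not transcribed.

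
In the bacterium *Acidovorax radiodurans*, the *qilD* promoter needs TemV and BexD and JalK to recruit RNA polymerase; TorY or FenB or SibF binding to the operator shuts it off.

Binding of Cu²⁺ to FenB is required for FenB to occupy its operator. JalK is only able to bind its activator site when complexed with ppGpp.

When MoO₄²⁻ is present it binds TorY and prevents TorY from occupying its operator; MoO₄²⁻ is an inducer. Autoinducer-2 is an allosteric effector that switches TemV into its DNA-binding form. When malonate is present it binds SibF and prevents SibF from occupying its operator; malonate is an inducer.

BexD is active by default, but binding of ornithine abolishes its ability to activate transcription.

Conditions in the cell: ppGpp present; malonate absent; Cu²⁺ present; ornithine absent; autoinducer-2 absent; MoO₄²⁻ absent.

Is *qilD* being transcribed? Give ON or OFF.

MoO₄²⁻ is absent, so TorY is active.
Cu²⁺ is present, so FenB is active.
Autoinducer-2 is absent, so TemV is inactive.
Ornithine is absent, so BexD is active.
ppGpp is present, so JalK is active.
Malonate is absent, so SibF is active.
With repressor TorY bound, *qilD* is not transcribed.

OFF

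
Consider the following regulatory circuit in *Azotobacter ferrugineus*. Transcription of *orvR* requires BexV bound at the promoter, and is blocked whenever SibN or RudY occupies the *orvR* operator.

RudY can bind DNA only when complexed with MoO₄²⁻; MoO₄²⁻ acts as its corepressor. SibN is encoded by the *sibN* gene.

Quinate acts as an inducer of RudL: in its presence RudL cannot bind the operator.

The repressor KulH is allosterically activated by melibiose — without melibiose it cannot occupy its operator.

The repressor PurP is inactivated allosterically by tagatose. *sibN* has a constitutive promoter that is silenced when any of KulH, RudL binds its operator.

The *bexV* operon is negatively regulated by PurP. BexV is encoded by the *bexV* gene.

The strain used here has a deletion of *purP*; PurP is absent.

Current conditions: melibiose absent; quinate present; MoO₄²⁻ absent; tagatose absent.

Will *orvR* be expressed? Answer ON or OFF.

Melibiose is absent, so KulH is inactive.
Quinate is present, so RudL is inactive.
With no repressor bound, *sibN* is transcribed.
So SibN is produced and active.
PurP is non-functional in this strain, so it has no effect.
With no repressor bound, *bexV* is transcribed.
So BexV is produced and active.
MoO₄²⁻ is absent, so RudY is inactive.
With repressor SibN bound, *orvR* is not transcribed.

OFF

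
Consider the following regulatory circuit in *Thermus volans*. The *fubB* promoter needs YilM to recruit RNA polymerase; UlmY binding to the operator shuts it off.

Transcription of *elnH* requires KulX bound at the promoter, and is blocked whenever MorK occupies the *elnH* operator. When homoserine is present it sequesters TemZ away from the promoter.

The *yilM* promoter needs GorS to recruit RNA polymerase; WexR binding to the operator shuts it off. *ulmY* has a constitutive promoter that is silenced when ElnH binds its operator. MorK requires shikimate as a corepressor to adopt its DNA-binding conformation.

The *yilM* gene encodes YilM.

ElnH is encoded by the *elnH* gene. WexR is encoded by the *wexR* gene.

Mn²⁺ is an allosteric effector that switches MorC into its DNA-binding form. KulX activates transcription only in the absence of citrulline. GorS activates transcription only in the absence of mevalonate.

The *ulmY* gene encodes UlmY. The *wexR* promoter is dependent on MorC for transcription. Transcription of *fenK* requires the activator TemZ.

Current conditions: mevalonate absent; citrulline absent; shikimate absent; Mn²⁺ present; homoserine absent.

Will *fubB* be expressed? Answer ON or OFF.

OFF

Mn²⁺ is present, so MorC is active.
No repressor is bound and MorC is active, so *wexR* is transcribed.
So WexR is produced and active.
Mevalonate is absent, so GorS is active.
With repressor WexR bound, *yilM* is not transcribed.
So YilM is not produced.
Citrulline is absent, so KulX is active.
Shikimate is absent, so MorK is inactive.
No repressor is bound and KulX is active, so *elnH* is transcribed.
So ElnH is produced and active.
With repressor ElnH bound, *ulmY* is not transcribed.
So UlmY is not produced.
Required activator YilM is absent, so *fubB* is not transcribed.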